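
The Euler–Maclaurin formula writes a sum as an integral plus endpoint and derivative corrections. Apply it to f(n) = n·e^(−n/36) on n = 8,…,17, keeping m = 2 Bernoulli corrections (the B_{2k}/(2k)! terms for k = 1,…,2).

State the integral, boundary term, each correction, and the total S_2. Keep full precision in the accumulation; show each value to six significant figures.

The integral term ∫_8^17 x·e^(−x/36) dx = 78.5108.
Endpoint term: (f(8) + f(17))/2 = (6.40590 + 10.6015)/2 = 8.50368.
So far: 87.0145.
Correction k=1: B_{2}/2! · (f^{(1)}(17) − f^{(1)}(8)) = 1/12 · (0.329130 − 0.622796) = -0.0244721.
Running total after k=1: 86.9900.
Correction k=2: B_{4}/4! · (f^{(3)}(17) − f^{(3)}(8)) = −1/720 · (0.00121633 − 0.00171626) = 6.94349e-07.

S_2 ≈ 86.9900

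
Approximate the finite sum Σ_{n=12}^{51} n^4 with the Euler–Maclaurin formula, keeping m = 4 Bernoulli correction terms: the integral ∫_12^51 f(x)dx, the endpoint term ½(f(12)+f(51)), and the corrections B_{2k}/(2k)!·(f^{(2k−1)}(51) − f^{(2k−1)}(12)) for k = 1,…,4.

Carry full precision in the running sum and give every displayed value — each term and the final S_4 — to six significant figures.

The integral term ∫_12^51 x^4 dx = 6.89553e+07.
Boundary: ½(f(12) + f(51)) = ½(20736.0 + 6.76520e+06) = 3.39297e+06.
So far: 7.23483e+07.
Order-1 term: 1/12 · (530604 − 6912.00) = 43641.0.
Running total after k=1: 7.23919e+07.
Order-2 term: −1/720 · (1224.00 − 288.000) = -1.30000.
Running total after k=2: 7.23919e+07.
Order-3 term: 1/30240 · (0.00000 − 0.00000) = 0.00000.
Running total after k=3: 7.23919e+07.
Order-4 term: −1/1209600 · (0.00000 − 0.00000) = 0.00000.

S_4 ≈ 7.23919e+07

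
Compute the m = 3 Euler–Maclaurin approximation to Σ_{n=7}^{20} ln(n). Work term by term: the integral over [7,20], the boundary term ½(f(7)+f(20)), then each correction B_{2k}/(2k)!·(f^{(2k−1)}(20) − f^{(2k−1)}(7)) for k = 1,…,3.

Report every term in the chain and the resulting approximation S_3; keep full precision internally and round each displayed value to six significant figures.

S_3 ≈ 35.7564

∫_7^20 ln(x) dx evaluates to 33.2933.
½[f(7) + f(20)] = ½[1.94591 + 2.99573] = 2.47082.
Integral + boundary = 35.7641.
k=1: B_{2}/(2)! × [f^{(1)}(20) − f^{(1)}(7)] = 1/12 × (0.0500000 − 0.142857) = -0.00773810.
Running total after k=1: 35.7564.
k=2: B_{4}/(4)! × [f^{(3)}(20) − f^{(3)}(7)] = −1/720 × (0.000250000 − 0.00583090) = 7.75126e-06.
Running total after k=2: 35.7564.
k=3: B_{6}/(6)! × [f^{(5)}(20) − f^{(5)}(7)] = 1/30240 × (7.50000e-06 − 0.00142798) = -4.69734e-08.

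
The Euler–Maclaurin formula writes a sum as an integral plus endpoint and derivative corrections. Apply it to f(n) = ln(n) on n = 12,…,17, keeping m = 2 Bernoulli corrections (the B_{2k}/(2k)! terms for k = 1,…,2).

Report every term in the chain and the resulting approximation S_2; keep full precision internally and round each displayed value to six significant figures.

Integral: ∫_12^17 ln(x) dx = 13.3457.
Boundary: ½(f(12) + f(17)) = ½(2.48491 + 2.83321) = 2.65906.
Integral + boundary = 16.0048.
Order-1 term: 1/12 · (0.0588235 − 0.0833333) = -0.00204248.
After k=1: 16.0028.
Order-2 term: −1/720 · (0.000407083 − 0.00115741) = 1.04212e-06.

S_2 ≈ 16.0028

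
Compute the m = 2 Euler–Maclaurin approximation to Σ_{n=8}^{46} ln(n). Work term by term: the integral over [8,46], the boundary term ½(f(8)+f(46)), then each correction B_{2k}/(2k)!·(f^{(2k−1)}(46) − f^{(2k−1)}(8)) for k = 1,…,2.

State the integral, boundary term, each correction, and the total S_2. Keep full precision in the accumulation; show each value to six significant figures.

Integral: ∫_8^46 ln(x) dx = 121.482.
Endpoint term: (f(8) + f(46))/2 = (2.07944 + 3.82864)/2 = 2.95404.
Integral + boundary = 124.436.
k=1: B_{2}/(2)! × [f^{(1)}(46) − f^{(1)}(8)] = 1/12 × (0.0217391 − 0.125000) = -0.00860507.
Partial sum through k=1: 124.427.
k=2: B_{4}/(4)! × [f^{(3)}(46) − f^{(3)}(8)] = −1/720 × (2.05474e-05 − 0.00390625) = 5.39681e-06.

S_2 ≈ 124.427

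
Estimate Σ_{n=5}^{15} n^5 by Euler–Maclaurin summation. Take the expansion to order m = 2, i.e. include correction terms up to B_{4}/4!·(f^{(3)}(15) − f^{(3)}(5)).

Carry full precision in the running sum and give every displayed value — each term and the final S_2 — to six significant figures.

S_2 ≈ 2.29790e+06

∫_5^15 x^5 dx evaluates to 1.89583e+06.
½[f(5) + f(15)] = ½[3125.00 + 759375] = 381250.
Running total after boundary: 2.27708e+06.
k=1: B_{2}/(2)! × [f^{(1)}(15) − f^{(1)}(5)] = 1/12 × (253125 − 3125.00) = 20833.3.
After k=1: 2.29792e+06.
k=2: B_{4}/(4)! × [f^{(3)}(15) − f^{(3)}(5)] = −1/720 × (13500.0 − 1500.00) = -16.6667.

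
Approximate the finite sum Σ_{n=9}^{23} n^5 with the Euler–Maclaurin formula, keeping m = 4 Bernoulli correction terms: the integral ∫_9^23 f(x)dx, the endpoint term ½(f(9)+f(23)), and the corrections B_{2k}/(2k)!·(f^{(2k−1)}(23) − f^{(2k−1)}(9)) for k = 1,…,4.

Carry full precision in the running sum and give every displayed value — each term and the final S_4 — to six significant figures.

S_4 ≈ 2.79456e+07

∫_9^23 x^5 dx evaluates to 2.45841e+07.
½[f(9) + f(23)] = ½[59049.0 + 6.43634e+06] = 3.24770e+06.
So far: 2.78318e+07.
Correction k=1: B_{2}/2! · (f^{(1)}(23) − f^{(1)}(9)) = 1/12 · (1.39920e+06 − 32805.0) = 113867.
Partial sum through k=1: 2.79456e+07.
Correction k=2: B_{4}/4! · (f^{(3)}(23) − f^{(3)}(9)) = −1/720 · (31740.0 − 4860.00) = -37.3333.
Partial sum through k=2: 2.79456e+07.
Correction k=3: B_{6}/6! · (f^{(5)}(23) − f^{(5)}(9)) = 1/30240 · (120.000 − 120.000) = 0.00000.
Partial sum through k=3: 2.79456e+07.
Correction k=4: B_{8}/8! · (f^{(7)}(23) − f^{(7)}(9)) = −1/1209600 · (0.00000 − 0.00000) = 0.00000.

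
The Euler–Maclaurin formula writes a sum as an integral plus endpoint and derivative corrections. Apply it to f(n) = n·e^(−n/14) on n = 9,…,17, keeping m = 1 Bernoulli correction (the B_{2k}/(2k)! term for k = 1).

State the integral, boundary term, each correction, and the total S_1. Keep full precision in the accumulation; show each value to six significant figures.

Integral: ∫_9^17 x·e^(−x/14) dx = 40.4396.
½[f(9) + f(17)] = ½[4.73209 + 5.04767] = 4.88988.
Running total after boundary: 45.3295.
k=1: B_{2}/(2)! × [f^{(1)}(17) − f^{(1)}(9)] = 1/12 × (-0.0636261 − 0.187781) = -0.0209506.

S_1 ≈ 45.3085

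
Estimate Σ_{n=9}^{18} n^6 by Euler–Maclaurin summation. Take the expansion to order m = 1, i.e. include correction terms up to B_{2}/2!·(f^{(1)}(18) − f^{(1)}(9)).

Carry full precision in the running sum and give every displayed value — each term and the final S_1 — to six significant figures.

S_1 ≈ 1.04964e+08

∫_9^18 x^6 dx evaluates to 8.67767e+07.
Boundary: ½(f(9) + f(18)) = ½(531441 + 3.40122e+07) = 1.72718e+07.
So far: 1.04049e+08.
k=1: B_{2}/(2)! × [f^{(1)}(18) − f^{(1)}(9)] = 1/12 × (1.13374e+07 − 354294) = 915260.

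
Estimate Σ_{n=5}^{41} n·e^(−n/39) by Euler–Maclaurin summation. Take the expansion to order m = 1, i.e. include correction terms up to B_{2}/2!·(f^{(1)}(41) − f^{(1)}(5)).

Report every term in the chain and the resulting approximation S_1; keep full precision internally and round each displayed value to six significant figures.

∫_5^41 x·e^(−x/39) dx evaluates to 419.112.
½[f(5) + f(41)] = ½[4.39836 + 14.3291] = 9.36371.
Integral + boundary = 428.476.
Order-1 term: 1/12 · (-0.0179225 − 0.766894) = -0.0654014.

S_1 ≈ 428.410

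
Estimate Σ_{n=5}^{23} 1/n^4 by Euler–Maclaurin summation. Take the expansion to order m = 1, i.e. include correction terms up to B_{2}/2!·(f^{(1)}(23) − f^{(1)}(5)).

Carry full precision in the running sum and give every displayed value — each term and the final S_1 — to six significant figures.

S_1 ≈ 0.00354767

Integral: ∫_5^23 1/x^4 dx = 0.00263927.
Endpoint term: (f(5) + f(23))/2 = (0.00160000 + 3.57346e-06)/2 = 0.000801787.
Running total after boundary: 0.00344106.
k=1: B_{2}/(2)! × [f^{(1)}(23) − f^{(1)}(5)] = 1/12 × (-6.21471e-07 − (-0.00128000)) = 0.000106615.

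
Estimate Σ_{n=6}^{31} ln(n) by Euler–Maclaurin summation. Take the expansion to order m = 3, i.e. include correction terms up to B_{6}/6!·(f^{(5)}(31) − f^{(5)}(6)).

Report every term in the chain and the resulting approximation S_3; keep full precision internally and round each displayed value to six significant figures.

S_3 ≈ 73.3047

The integral term ∫_6^31 ln(x) dx = 70.7030.
Endpoint term: (f(6) + f(31))/2 = (1.79176 + 3.43399)/2 = 2.61287.
Running total after boundary: 73.3159.
Correction k=1: B_{2}/2! · (f^{(1)}(31) − f^{(1)}(6)) = 1/12 · (0.0322581 − 0.166667) = -0.0112007.
Running total after k=1: 73.3047.
Correction k=2: B_{4}/4! · (f^{(3)}(31) − f^{(3)}(6)) = −1/720 · (6.71344e-05 − 0.00925926) = 1.27668e-05.
Running total after k=2: 73.3047.
Correction k=3: B_{6}/6! · (f^{(5)}(31) − f^{(5)}(6)) = 1/30240 · (8.38306e-07 − 0.00308642) = -1.02036e-07.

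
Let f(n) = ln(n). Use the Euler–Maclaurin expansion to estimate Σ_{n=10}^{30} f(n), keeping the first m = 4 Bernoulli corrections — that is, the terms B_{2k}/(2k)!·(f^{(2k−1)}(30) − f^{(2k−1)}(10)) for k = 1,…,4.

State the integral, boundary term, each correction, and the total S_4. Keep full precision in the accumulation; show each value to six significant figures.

S_4 ≈ 61.8564

The integral term ∫_10^30 ln(x) dx = 59.0101.
Endpoint term: (f(10) + f(30))/2 = (2.30259 + 3.40120)/2 = 2.85189.
Running total after boundary: 61.8620.
k=1: B_{2}/(2)! × [f^{(1)}(30) − f^{(1)}(10)] = 1/12 × (0.0333333 − 0.100000) = -0.00555556.
After k=1: 61.8564.
k=2: B_{4}/(4)! × [f^{(3)}(30) − f^{(3)}(10)] = −1/720 × (7.40741e-05 − 0.00200000) = 2.67490e-06.
After k=2: 61.8564.
k=3: B_{6}/(6)! × [f^{(5)}(30) − f^{(5)}(10)] = 1/30240 × (9.87654e-07 − 0.000240000) = -7.90385e-09.
After k=3: 61.8564.
k=4: B_{8}/(8)! × [f^{(7)}(30) − f^{(7)}(10)] = −1/1209600 × (3.29218e-08 − 7.20000e-05) = 5.94966e-11.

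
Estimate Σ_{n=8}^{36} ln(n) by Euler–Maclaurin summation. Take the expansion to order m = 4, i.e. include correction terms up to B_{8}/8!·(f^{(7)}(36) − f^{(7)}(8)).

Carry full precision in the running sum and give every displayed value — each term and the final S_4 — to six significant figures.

Integral: ∫_8^36 ln(x) dx = 84.3711.
Endpoint term: (f(8) + f(36))/2 = (2.07944 + 3.58352)/2 = 2.83148.
Running total after boundary: 87.2026.
k=1: B_{2}/(2)! × [f^{(1)}(36) − f^{(1)}(8)] = 1/12 × (0.0277778 − 0.125000) = -0.00810185.
After k=1: 87.1945.
k=2: B_{4}/(4)! × [f^{(3)}(36) − f^{(3)}(8)] = −1/720 × (4.28669e-05 − 0.00390625) = 5.36581e-06.
After k=2: 87.1945.
k=3: B_{6}/(6)! × [f^{(5)}(36) − f^{(5)}(8)] = 1/30240 × (3.96916e-07 − 0.000732422) = -2.42072e-08.
After k=3: 87.1945.
k=4: B_{8}/(8)! × [f^{(7)}(36) − f^{(7)}(8)] = −1/1209600 × (9.18787e-09 − 0.000343323) = 2.83824e-10.

S_4 ≈ 87.1945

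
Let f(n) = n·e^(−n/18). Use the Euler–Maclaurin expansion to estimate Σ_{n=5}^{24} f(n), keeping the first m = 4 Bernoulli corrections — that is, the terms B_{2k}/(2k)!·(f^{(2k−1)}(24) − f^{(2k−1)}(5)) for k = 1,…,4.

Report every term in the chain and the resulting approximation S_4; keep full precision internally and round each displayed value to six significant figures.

The integral term ∫_5^24 x·e^(−x/18) dx = 114.311.
½[f(5) + f(24)] = ½[3.78733 + 6.32633] = 5.05683.
So far: 119.368.
k=1: B_{2}/(2)! × [f^{(1)}(24) − f^{(1)}(5)] = 1/12 × (-0.0878657 − 0.547058) = -0.0529103.
Running total after k=1: 119.315.
k=2: B_{4}/(4)! × [f^{(3)}(24) − f^{(3)}(5)] = −1/720 × (0.00135595 − 0.00636416) = 6.95585e-06.
Running total after k=2: 119.315.
k=3: B_{6}/(6)! × [f^{(5)}(24) − f^{(5)}(5)] = 1/30240 × (9.20708e-06 − 3.40737e-05) = -8.22308e-10.
Running total after k=3: 119.315.
k=4: B_{8}/(8)! × [f^{(7)}(24) − f^{(7)}(5)] = −1/1209600 × (4.39171e-08 − 1.49706e-07) = 8.74581e-14.

S_4 ≈ 119.315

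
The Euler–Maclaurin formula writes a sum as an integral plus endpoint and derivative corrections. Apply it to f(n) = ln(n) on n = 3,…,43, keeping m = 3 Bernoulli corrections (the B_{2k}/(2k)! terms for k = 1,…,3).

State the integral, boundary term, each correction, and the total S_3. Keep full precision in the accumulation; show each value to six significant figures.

S_3 ≈ 120.840

The integral term ∫_3^43 ln(x) dx = 118.436.
Boundary: ½(f(3) + f(43)) = ½(1.09861 + 3.76120) = 2.42991.
Integral + boundary = 120.866.
k=1: B_{2}/(2)! × [f^{(1)}(43) − f^{(1)}(3)] = 1/12 × (0.0232558 − 0.333333) = -0.0258398.
After k=1: 120.840.
k=2: B_{4}/(4)! × [f^{(3)}(43) − f^{(3)}(3)] = −1/720 × (2.51550e-05 − 0.0740741) = 0.000102846.
After k=2: 120.840.
k=3: B_{6}/(6)! × [f^{(5)}(43) − f^{(5)}(3)] = 1/30240 × (1.63256e-07 − 0.0987654) = -3.26605e-06.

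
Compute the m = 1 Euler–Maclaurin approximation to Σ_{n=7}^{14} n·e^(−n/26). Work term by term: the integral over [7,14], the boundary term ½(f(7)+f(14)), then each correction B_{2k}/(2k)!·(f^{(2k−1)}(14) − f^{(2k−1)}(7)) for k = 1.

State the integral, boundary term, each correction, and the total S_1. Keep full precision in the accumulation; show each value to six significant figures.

∫_7^14 x·e^(−x/26) dx evaluates to 48.4923.
Endpoint term: (f(7) + f(14))/2 = (5.34777 + 8.17104)/2 = 6.75940.
Integral + boundary = 55.2517.
Order-1 term: 1/12 · (0.269375 − 0.558284) = -0.0240757.

S_1 ≈ 55.2277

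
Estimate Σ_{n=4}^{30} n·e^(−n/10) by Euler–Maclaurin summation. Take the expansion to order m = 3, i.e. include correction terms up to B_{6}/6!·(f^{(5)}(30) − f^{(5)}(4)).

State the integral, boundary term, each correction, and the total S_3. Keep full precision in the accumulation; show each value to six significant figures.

The integral term ∫_4^30 x·e^(−x/10) dx = 73.9300.
Endpoint term: (f(4) + f(30))/2 = (2.68128 + 1.49361)/2 = 2.08745.
Running total after boundary: 76.0174.
Order-1 term: 1/12 · (-0.0995741 − 0.402192) = -0.0418138.
Running total after k=1: 75.9756.
Order-2 term: −1/720 · (0.00000 − 0.0174283) = 2.42060e-05.
Running total after k=2: 75.9756.
Order-3 term: 1/30240 · (9.95741e-06 − 0.000308347) = -9.86739e-09.

S_3 ≈ 75.9756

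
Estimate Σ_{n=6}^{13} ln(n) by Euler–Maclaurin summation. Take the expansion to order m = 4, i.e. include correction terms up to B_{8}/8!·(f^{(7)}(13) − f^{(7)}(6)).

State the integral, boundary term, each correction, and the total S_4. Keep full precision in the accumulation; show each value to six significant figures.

Integral: ∫_6^13 ln(x) dx = 15.5938.
½[f(6) + f(13)] = ½[1.79176 + 2.56495] = 2.17835.
Running total after boundary: 17.7721.
Correction k=1: B_{2}/2! · (f^{(1)}(13) − f^{(1)}(6)) = 1/12 · (0.0769231 − 0.166667) = -0.00747863.
Partial sum through k=1: 17.7647.
Correction k=2: B_{4}/4! · (f^{(3)}(13) − f^{(3)}(6)) = −1/720 · (0.000910332 − 0.00925926) = 1.15957e-05.
Partial sum through k=2: 17.7647.
Correction k=3: B_{6}/6! · (f^{(5)}(13) − f^{(5)}(6)) = 1/30240 · (6.46390e-05 − 0.00308642) = -9.99266e-08.
Partial sum through k=3: 17.7647.
Correction k=4: B_{8}/8! · (f^{(7)}(13) − f^{(7)}(6)) = −1/1209600 · (1.14744e-05 − 0.00257202) = 2.11685e-09.

S_4 ≈ 17.7647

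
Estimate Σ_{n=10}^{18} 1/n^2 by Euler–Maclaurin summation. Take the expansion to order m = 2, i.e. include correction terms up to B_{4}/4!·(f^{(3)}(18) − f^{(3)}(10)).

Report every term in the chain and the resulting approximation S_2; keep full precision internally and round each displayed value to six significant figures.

The integral term ∫_10^18 1/x^2 dx = 0.0444444.
Endpoint term: (f(10) + f(18))/2 = (0.0100000 + 0.00308642)/2 = 0.00654321.
So far: 0.0509877.
Order-1 term: 1/12 · (-0.000342936 − (-0.00200000)) = 0.000138089.
After k=1: 0.0511257.
Order-2 term: −1/720 · (-1.27013e-05 − (-0.000240000)) = -3.15693e-07.

S_2 ≈ 0.0511254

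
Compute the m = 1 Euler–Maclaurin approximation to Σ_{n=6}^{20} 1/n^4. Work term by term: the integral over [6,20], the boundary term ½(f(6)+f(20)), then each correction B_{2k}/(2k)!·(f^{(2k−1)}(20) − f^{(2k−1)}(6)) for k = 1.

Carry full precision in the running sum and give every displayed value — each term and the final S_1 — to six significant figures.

S_1 ≈ 0.00193323

The integral term ∫_6^20 1/x^4 dx = 0.00150154.
Boundary: ½(f(6) + f(20)) = ½(0.000771605 + 6.25000e-06) = 0.000388927.
Integral + boundary = 0.00189047.
Correction k=1: B_{2}/2! · (f^{(1)}(20) − f^{(1)}(6)) = 1/12 · (-1.25000e-06 − (-0.000514403)) = 4.27628e-05.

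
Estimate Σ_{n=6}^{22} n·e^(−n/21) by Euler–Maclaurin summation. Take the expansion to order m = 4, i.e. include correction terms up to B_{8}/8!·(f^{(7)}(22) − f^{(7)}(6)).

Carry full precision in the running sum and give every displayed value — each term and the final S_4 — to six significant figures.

The integral term ∫_6^22 x·e^(−x/21) dx = 109.341.
Boundary: ½(f(6) + f(22)) = ½(4.50886 + 7.71698) = 6.11292.
So far: 115.453.
k=1: B_{2}/(2)! × [f^{(1)}(22) − f^{(1)}(6)] = 1/12 × (-0.0167034 − 0.536769) = -0.0461227.
Running total after k=1: 115.407.
k=2: B_{4}/(4)! × [f^{(3)}(22) − f^{(3)}(6)] = −1/720 × (0.00155293 − 0.00462522) = 4.26708e-06.
Running total after k=2: 115.407.
k=3: B_{6}/(6)! × [f^{(5)}(22) − f^{(5)}(6)] = 1/30240 × (7.12864e-06 − 1.82161e-05) = -3.66648e-10.
Running total after k=3: 115.407.
k=4: B_{8}/(8)! × [f^{(7)}(22) − f^{(7)}(6)] = −1/1209600 × (2.43444e-08 − 5.88301e-08) = 2.85100e-14.

S_4 ≈ 115.407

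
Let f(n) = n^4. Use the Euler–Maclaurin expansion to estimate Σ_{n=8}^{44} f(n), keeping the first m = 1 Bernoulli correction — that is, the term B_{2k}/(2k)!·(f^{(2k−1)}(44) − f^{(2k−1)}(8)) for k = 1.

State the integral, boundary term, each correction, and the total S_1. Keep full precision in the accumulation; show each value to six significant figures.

The integral term ∫_8^44 x^4 dx = 3.29767e+07.
Endpoint term: (f(8) + f(44))/2 = (4096.00 + 3.74810e+06)/2 = 1.87610e+06.
Running total after boundary: 3.48528e+07.
Order-1 term: 1/12 · (340736 − 2048.00) = 28224.0.

S_1 ≈ 3.48810e+07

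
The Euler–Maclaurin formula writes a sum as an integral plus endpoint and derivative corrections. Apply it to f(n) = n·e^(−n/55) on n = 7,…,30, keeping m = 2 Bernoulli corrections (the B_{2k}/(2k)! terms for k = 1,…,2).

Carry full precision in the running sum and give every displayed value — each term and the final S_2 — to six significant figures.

S_2 ≈ 304.688

The integral term ∫_7^30 x·e^(−x/55) dx = 292.954.
½[f(7) + f(30)] = ½[6.16345 + 17.3873] = 11.7754.
So far: 304.730.
Order-1 term: 1/12 · (0.263445 − 0.768431) = -0.0420822.
Partial sum through k=1: 304.688.
Order-2 term: −1/720 · (0.000470281 − 0.000836171) = 5.08180e-07.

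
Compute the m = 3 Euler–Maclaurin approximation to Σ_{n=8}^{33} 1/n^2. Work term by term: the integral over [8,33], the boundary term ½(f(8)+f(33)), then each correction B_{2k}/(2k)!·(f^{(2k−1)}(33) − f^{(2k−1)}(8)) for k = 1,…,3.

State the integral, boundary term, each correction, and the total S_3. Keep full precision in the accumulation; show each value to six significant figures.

S_3 ≈ 0.103288

The integral term ∫_8^33 1/x^2 dx = 0.0946970.
Boundary: ½(f(8) + f(33)) = ½(0.0156250 + 0.000918274) = 0.00827164.
Running total after boundary: 0.102969.
Order-1 term: 1/12 · (-5.56529e-05 − (-0.00390625)) = 0.000320883.
Running total after k=1: 0.103289.
Order-2 term: −1/720 · (-6.13256e-07 − (-0.000732422)) = -1.01640e-06.
Running total after k=2: 0.103288.
Order-3 term: 1/30240 · (-1.68941e-08 − (-0.000343323)) = 1.13527e-08.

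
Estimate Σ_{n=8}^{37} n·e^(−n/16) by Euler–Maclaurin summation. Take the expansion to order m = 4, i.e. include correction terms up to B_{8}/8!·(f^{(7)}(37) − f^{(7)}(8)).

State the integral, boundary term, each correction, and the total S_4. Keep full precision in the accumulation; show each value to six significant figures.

S_4 ≈ 153.166

Integral: ∫_8^37 x·e^(−x/16) dx = 148.944.
Boundary: ½(f(8) + f(37)) = ½(4.85225 + 3.66350) = 4.25787.
Integral + boundary = 153.202.
Order-1 term: 1/12 · (-0.129955 − 0.303265) = -0.0361017.
Partial sum through k=1: 153.166.
Order-2 term: −1/720 · (0.000265905 − 0.00592315) = 7.85729e-06.
Partial sum through k=2: 153.166.
Order-3 term: 1/30240 · (4.06034e-06 − 4.16472e-05) = -1.24295e-09.
Partial sum through k=3: 153.166.
Order-4 term: −1/1209600 · (2.76640e-08 − 2.34988e-07) = 1.71399e-13.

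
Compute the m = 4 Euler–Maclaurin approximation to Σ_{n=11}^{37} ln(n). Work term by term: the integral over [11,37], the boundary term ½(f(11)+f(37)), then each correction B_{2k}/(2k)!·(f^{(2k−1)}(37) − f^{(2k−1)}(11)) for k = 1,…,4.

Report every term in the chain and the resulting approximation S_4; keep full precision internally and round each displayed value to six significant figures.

∫_11^37 ln(x) dx evaluates to 81.2271.
½[f(11) + f(37)] = ½[2.39790 + 3.61092] = 3.00441.
Running total after boundary: 84.2315.
Correction k=1: B_{2}/2! · (f^{(1)}(37) − f^{(1)}(11)) = 1/12 · (0.0270270 − 0.0909091) = -0.00532351.
Running total after k=1: 84.2262.
Correction k=2: B_{4}/4! · (f^{(3)}(37) − f^{(3)}(11)) = −1/720 · (3.94843e-05 − 0.00150263) = 2.03215e-06.
Running total after k=2: 84.2262.
Correction k=3: B_{6}/6! · (f^{(5)}(37) − f^{(5)}(11)) = 1/30240 · (3.46101e-07 − 0.000149021) = -4.91650e-09.
Running total after k=3: 84.2262.
Correction k=4: B_{8}/8! · (f^{(7)}(37) − f^{(7)}(11)) = −1/1209600 · (7.58439e-09 − 3.69474e-05) = 3.05389e-11.

S_4 ≈ 84.2262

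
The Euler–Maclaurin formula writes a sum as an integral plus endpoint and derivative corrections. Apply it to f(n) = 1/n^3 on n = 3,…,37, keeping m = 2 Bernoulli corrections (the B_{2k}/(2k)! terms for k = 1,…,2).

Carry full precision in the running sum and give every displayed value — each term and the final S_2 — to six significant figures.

S_2 ≈ 0.0766907

Integral: ∫_3^37 1/x^3 dx = 0.0551903.
Boundary: ½(f(3) + f(37)) = ½(0.0370370 + 1.97422e-05) = 0.0185284.
So far: 0.0737187.
k=1: B_{2}/(2)! × [f^{(1)}(37) − f^{(1)}(3)] = 1/12 × (-1.60072e-06 − (-0.0370370)) = 0.00308629.
Partial sum through k=1: 0.0768050.
k=2: B_{4}/(4)! × [f^{(3)}(37) − f^{(3)}(3)] = −1/720 × (-2.33852e-08 − (-0.0823045)) = -0.000114312.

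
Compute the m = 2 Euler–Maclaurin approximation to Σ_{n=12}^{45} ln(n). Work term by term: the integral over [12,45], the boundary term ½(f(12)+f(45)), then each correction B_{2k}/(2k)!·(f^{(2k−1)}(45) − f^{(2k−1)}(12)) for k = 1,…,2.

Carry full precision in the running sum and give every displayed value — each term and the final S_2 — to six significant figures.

∫_12^45 ln(x) dx evaluates to 108.481.
½[f(12) + f(45)] = ½[2.48491 + 3.80666] = 3.14578.
Running total after boundary: 111.627.
Correction k=1: B_{2}/2! · (f^{(1)}(45) − f^{(1)}(12)) = 1/12 · (0.0222222 − 0.0833333) = -0.00509259.
Partial sum through k=1: 111.622.
Correction k=2: B_{4}/4! · (f^{(3)}(45) − f^{(3)}(12)) = −1/720 · (2.19479e-05 − 0.00115741) = 1.57703e-06.

S_2 ≈ 111.622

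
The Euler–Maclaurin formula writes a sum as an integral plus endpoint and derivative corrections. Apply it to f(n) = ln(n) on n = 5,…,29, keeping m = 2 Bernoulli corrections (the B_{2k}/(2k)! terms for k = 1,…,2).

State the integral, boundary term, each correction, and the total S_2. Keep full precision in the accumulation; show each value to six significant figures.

S_2 ≈ 68.0790

Integral: ∫_5^29 ln(x) dx = 65.6044.
½[f(5) + f(29)] = ½[1.60944 + 3.36730] = 2.48837.
So far: 68.0928.
Correction k=1: B_{2}/2! · (f^{(1)}(29) − f^{(1)}(5)) = 1/12 · (0.0344828 − 0.200000) = -0.0137931.
Running total after k=1: 68.0790.
Correction k=2: B_{4}/4! · (f^{(3)}(29) − f^{(3)}(5)) = −1/720 · (8.20042e-05 − 0.0160000) = 2.21083e-05.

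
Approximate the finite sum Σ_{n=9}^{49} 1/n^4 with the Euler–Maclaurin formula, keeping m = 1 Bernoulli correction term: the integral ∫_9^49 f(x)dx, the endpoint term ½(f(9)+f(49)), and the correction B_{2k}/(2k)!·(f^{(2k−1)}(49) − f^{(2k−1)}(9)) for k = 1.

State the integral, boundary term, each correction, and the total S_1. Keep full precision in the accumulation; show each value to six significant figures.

Integral: ∫_9^49 1/x^4 dx = 0.000454414.
Boundary: ½(f(9) + f(49)) = ½(0.000152416 + 1.73467e-07) = 7.62946e-05.
Running total after boundary: 0.000530709.
Order-1 term: 1/12 · (-1.41605e-08 − (-6.77404e-05)) = 5.64385e-06.

S_1 ≈ 0.000536353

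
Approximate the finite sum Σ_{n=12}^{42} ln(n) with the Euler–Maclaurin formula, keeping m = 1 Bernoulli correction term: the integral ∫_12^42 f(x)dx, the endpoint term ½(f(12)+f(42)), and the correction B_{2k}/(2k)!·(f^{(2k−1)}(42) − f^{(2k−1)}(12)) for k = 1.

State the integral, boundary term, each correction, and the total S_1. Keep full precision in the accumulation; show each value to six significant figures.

The integral term ∫_12^42 ln(x) dx = 97.1632.
½[f(12) + f(42)] = ½[2.48491 + 3.73767] = 3.11129.
Integral + boundary = 100.275.
Correction k=1: B_{2}/2! · (f^{(1)}(42) − f^{(1)}(12)) = 1/12 · (0.0238095 − 0.0833333) = -0.00496032.

S_1 ≈ 100.270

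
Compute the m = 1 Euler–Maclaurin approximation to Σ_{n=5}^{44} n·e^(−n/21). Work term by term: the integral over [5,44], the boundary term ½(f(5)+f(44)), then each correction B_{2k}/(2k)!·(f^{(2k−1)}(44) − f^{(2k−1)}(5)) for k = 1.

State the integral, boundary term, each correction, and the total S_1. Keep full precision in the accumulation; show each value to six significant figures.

S_1 ≈ 266.983

The integral term ∫_5^44 x·e^(−x/21) dx = 262.367.
½[f(5) + f(44)] = ½[3.94064 + 5.41380] = 4.67722.
Integral + boundary = 267.044.
Correction k=1: B_{2}/2! · (f^{(1)}(44) − f^{(1)}(5)) = 1/12 · (-0.134759 − 0.600478) = -0.0612698.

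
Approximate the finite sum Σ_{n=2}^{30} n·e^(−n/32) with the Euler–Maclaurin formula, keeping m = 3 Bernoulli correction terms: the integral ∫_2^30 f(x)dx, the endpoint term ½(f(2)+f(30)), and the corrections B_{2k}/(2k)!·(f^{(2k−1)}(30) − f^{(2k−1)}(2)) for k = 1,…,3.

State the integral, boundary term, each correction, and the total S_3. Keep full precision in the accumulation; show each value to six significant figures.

S_3 ≈ 251.878

The integral term ∫_2^30 x·e^(−x/32) dx = 245.136.
Endpoint term: (f(2) + f(30))/2 = (1.87883 + 11.7482)/2 = 6.81350.
So far: 251.949.
Order-1 term: 1/12 · (0.0244754 − 0.880700) = -0.0713520.
Running total after k=1: 251.878.
Order-2 term: −1/720 · (0.000788756 − 0.00269485) = 2.64735e-06.
Running total after k=2: 251.878.
Order-3 term: 1/30240 · (1.51720e-06 − 4.42348e-06) = -9.61071e-11.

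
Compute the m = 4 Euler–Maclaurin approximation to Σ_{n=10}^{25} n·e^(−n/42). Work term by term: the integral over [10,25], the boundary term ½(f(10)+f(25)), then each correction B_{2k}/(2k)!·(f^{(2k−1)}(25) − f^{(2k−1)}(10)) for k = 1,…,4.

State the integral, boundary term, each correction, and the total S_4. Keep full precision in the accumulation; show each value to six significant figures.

S_4 ≈ 180.345

The integral term ∫_10^25 x·e^(−x/42) dx = 169.543.
Boundary: ½(f(10) + f(25)) = ½(7.88128 + 13.7858) = 10.8335.
Integral + boundary = 180.377.
Order-1 term: 1/12 · (0.223198 − 0.600478) = -0.0314400.
Partial sum through k=1: 180.345.
Order-2 term: −1/720 · (0.000751735 − 0.00123398) = 6.69779e-07.
Partial sum through k=2: 180.345.
Order-3 term: 1/30240 · (7.80579e-07 − 1.20609e-06) = -1.40712e-11.
Partial sum through k=3: 180.345.
Order-4 term: −1/1209600 · (6.43426e-10 − 9.70890e-10) = 2.70721e-16.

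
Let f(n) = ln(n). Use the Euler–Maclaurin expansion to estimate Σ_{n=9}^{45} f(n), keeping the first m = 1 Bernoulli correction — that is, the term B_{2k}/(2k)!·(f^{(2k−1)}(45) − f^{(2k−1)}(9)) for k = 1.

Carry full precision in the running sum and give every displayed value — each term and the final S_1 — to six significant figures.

S_1 ≈ 118.519

Integral: ∫_9^45 ln(x) dx = 115.525.
Boundary: ½(f(9) + f(45)) = ½(2.19722 + 3.80666) = 3.00194.
Integral + boundary = 118.527.
k=1: B_{2}/(2)! × [f^{(1)}(45) − f^{(1)}(9)] = 1/12 × (0.0222222 − 0.111111) = -0.00740741.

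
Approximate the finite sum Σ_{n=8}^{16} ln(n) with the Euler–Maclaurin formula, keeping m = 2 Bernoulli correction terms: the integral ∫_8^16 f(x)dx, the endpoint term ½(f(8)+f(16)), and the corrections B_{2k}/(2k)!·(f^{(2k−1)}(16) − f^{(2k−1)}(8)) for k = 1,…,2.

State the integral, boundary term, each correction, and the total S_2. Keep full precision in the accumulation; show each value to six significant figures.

S_2 ≈ 22.1467

Integral: ∫_8^16 ln(x) dx = 19.7259.
½[f(8) + f(16)] = ½[2.07944 + 2.77259] = 2.42602.
Integral + boundary = 22.1519.
Order-1 term: 1/12 · (0.0625000 − 0.125000) = -0.00520833.
After k=1: 22.1467.
Order-2 term: −1/720 · (0.000488281 − 0.00390625) = 4.74718e-06.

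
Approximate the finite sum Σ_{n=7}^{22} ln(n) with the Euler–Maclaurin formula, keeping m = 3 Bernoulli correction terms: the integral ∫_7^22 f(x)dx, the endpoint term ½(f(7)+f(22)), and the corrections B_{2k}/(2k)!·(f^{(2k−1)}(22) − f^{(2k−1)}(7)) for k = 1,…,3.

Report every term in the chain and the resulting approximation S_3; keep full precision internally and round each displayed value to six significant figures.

Integral: ∫_7^22 ln(x) dx = 39.3816.
Boundary: ½(f(7) + f(22)) = ½(1.94591 + 3.09104) = 2.51848.
Running total after boundary: 41.9000.
Order-1 term: 1/12 · (0.0454545 − 0.142857) = -0.00811688.
Running total after k=1: 41.8919.
Order-2 term: −1/720 · (0.000187829 − 0.00583090) = 7.83760e-06.
Running total after k=2: 41.8919.
Order-3 term: 1/30240 · (4.65691e-06 − 0.00142798) = -4.70674e-08.

S_3 ≈ 41.8919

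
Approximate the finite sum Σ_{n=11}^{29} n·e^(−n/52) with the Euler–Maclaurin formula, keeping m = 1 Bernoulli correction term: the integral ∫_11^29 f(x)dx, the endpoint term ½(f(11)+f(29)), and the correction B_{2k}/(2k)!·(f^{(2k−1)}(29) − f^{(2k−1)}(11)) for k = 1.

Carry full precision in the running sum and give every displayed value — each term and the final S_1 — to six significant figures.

The integral term ∫_11^29 x·e^(−x/52) dx = 239.901.
Endpoint term: (f(11) + f(29))/2 = (8.90272 + 16.6033)/2 = 12.7530.
So far: 252.654.
Correction k=1: B_{2}/2! · (f^{(1)}(29) − f^{(1)}(11)) = 1/12 · (0.253234 − 0.638132) = -0.0320748.

S_1 ≈ 252.622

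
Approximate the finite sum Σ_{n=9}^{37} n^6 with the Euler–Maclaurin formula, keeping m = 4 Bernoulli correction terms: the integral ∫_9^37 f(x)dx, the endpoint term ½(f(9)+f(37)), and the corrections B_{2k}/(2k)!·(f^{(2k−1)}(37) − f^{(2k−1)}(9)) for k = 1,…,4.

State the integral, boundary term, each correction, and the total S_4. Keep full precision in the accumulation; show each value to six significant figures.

The integral term ∫_9^37 x^6 dx = 1.35610e+10.
Endpoint term: (f(9) + f(37))/2 = (531441 + 2.56573e+09)/2 = 1.28313e+09.
So far: 1.48441e+10.
Correction k=1: B_{2}/2! · (f^{(1)}(37) − f^{(1)}(9)) = 1/12 · (4.16064e+08 − 354294) = 3.46425e+07.
Partial sum through k=1: 1.48788e+10.
Correction k=2: B_{4}/4! · (f^{(3)}(37) − f^{(3)}(9)) = −1/720 · (6.07836e+06 − 87480.0) = -8320.67.
Partial sum through k=2: 1.48788e+10.
Correction k=3: B_{6}/6! · (f^{(5)}(37) − f^{(5)}(9)) = 1/30240 · (26640.0 − 6480.00) = 0.666667.
Partial sum through k=3: 1.48788e+10.
Correction k=4: B_{8}/8! · (f^{(7)}(37) − f^{(7)}(9)) = −1/1209600 · (0.00000 − 0.00000) = 0.00000.

S_4 ≈ 1.48788e+10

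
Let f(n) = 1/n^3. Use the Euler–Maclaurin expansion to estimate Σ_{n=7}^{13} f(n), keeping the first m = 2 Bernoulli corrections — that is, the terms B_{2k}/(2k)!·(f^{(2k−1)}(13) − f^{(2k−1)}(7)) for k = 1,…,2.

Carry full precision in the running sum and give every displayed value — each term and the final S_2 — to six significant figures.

S_2 ≈ 0.00902549

The integral term ∫_7^13 1/x^3 dx = 0.00724550.
Boundary: ½(f(7) + f(13)) = ½(0.00291545 + 0.000455166) = 0.00168531.
Integral + boundary = 0.00893081.
Order-1 term: 1/12 · (-0.000105038 − (-0.00124948)) = 9.53701e-05.
Partial sum through k=1: 0.00902618.
Order-2 term: −1/720 · (-1.24306e-05 − (-0.000509992)) = -6.91057e-07.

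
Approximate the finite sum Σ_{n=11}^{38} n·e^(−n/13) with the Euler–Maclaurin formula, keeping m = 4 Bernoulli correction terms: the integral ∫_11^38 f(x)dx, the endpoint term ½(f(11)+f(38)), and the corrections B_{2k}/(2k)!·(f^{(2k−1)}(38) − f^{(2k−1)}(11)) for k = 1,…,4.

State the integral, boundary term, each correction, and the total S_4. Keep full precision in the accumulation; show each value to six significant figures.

S_4 ≈ 101.586

Integral: ∫_11^38 x·e^(−x/13) dx = 98.2192.
½[f(11) + f(38)] = ½[4.71968 + 2.04318] = 3.38143.
Running total after boundary: 101.601.
Order-1 term: 1/12 · (-0.103400 − 0.0660095) = -0.0141175.
After k=1: 101.586.
Order-2 term: −1/720 · (2.44734e-05 − 0.00546825) = 7.56080e-06.
After k=2: 101.586.
Order-3 term: 1/30240 · (3.90995e-06 − 6.24018e-05) = -1.93425e-09.
After k=3: 101.586.
Order-4 term: −1/1209600 · (4.54147e-08 − 5.47024e-07) = 4.14690e-13.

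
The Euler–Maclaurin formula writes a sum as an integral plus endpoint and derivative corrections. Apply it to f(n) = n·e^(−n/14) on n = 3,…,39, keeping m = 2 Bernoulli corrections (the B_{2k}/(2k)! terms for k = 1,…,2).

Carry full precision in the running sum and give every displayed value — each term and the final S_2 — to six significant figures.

Integral: ∫_3^39 x·e^(−x/14) dx = 146.324.
Endpoint term: (f(3) + f(39))/2 = (2.42135 + 2.40572)/2 = 2.41353.
Integral + boundary = 148.737.
k=1: B_{2}/(2)! × [f^{(1)}(39) − f^{(1)}(3)] = 1/12 × (-0.110152 − 0.634164) = -0.0620263.
After k=1: 148.675.
k=2: B_{4}/(4)! × [f^{(3)}(39) − f^{(3)}(3)] = −1/720 × (6.74399e-05 − 0.0114714) = 1.58389e-05.

S_2 ≈ 148.675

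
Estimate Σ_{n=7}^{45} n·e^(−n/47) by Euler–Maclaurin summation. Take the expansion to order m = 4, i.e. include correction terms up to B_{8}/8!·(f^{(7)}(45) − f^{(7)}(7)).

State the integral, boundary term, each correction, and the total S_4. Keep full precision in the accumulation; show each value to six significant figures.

S_4 ≈ 538.534

Integral: ∫_7^45 x·e^(−x/47) dx = 526.941.
Boundary: ½(f(7) + f(45)) = ½(6.03137 + 17.2742) = 11.6528.
Integral + boundary = 538.593.
Correction k=1: B_{2}/2! · (f^{(1)}(45) − f^{(1)}(7)) = 1/12 · (0.0163350 − 0.733297) = -0.0597468.
Partial sum through k=1: 538.534.
Correction k=2: B_{4}/4! · (f^{(3)}(45) − f^{(3)}(7)) = −1/720 · (0.000354947 − 0.00111206) = 1.05155e-06.
Partial sum through k=2: 538.534.
Correction k=3: B_{6}/6! · (f^{(5)}(45) − f^{(5)}(7)) = 1/30240 · (3.18017e-07 − 8.56571e-07) = -1.78093e-11.
Partial sum through k=3: 538.534.
Correction k=4: B_{8}/8! · (f^{(7)}(45) − f^{(7)}(7)) = −1/1209600 · (2.15189e-10 − 5.47632e-10) = 2.74837e-16.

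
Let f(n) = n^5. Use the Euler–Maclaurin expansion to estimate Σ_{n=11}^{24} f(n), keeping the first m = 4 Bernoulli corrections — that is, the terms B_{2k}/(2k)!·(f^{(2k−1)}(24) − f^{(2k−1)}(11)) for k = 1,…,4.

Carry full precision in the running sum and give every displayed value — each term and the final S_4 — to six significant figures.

The integral term ∫_11^24 x^5 dx = 3.15552e+07.
Endpoint term: (f(11) + f(24))/2 = (161051 + 7.96262e+06)/2 = 4.06184e+06.
So far: 3.56171e+07.
Correction k=1: B_{2}/2! · (f^{(1)}(24) − f^{(1)}(11)) = 1/12 · (1.65888e+06 − 73205.0) = 132140.
After k=1: 3.57492e+07.
Correction k=2: B_{4}/4! · (f^{(3)}(24) − f^{(3)}(11)) = −1/720 · (34560.0 − 7260.00) = -37.9167.
After k=2: 3.57492e+07.
Correction k=3: B_{6}/6! · (f^{(5)}(24) − f^{(5)}(11)) = 1/30240 · (120.000 − 120.000) = 0.00000.
After k=3: 3.57492e+07.
Correction k=4: B_{8}/8! · (f^{(7)}(24) − f^{(7)}(11)) = −1/1209600 · (0.00000 − 0.00000) = 0.00000.

S_4 ≈ 3.57492e+07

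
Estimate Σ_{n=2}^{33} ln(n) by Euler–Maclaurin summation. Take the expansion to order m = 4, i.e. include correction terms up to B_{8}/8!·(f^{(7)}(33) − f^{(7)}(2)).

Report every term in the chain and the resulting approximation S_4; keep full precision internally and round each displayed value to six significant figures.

The integral term ∫_2^33 ln(x) dx = 82.9985.
½[f(2) + f(33)] = ½[0.693147 + 3.49651] = 2.09483.
Integral + boundary = 85.0933.
Order-1 term: 1/12 · (0.0303030 − 0.500000) = -0.0391414.
Partial sum through k=1: 85.0541.
Order-2 term: −1/720 · (5.56529e-05 − 0.250000) = 0.000347145.
Partial sum through k=2: 85.0545.
Order-3 term: 1/30240 · (6.13256e-07 − 0.750000) = -2.48016e-05.
Partial sum through k=3: 85.0545.
Order-4 term: −1/1209600 · (1.68941e-08 − 5.62500) = 4.65030e-06.

S_4 ≈ 85.0545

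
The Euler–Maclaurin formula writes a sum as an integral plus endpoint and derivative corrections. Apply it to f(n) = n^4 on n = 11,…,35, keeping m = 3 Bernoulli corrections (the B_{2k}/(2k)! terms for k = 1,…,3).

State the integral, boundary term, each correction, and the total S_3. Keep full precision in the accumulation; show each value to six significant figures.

The integral term ∫_11^35 x^4 dx = 1.04722e+07.
Boundary: ½(f(11) + f(35)) = ½(14641.0 + 1.50062e+06) = 757633.
Integral + boundary = 1.12298e+07.
k=1: B_{2}/(2)! × [f^{(1)}(35) − f^{(1)}(11)] = 1/12 × (171500 − 5324.00) = 13848.0.
After k=1: 1.12436e+07.
k=2: B_{4}/(4)! × [f^{(3)}(35) − f^{(3)}(11)] = −1/720 × (840.000 − 264.000) = -0.800000.
After k=2: 1.12436e+07.
k=3: B_{6}/(6)! × [f^{(5)}(35) − f^{(5)}(11)] = 1/30240 × (0.00000 − 0.00000) = 0.00000.

S_3 ≈ 1.12436e+07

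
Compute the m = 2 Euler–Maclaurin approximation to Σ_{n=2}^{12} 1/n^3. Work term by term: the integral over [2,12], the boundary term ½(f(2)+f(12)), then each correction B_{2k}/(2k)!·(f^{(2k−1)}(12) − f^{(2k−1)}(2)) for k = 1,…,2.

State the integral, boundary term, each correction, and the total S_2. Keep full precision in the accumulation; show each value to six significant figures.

S_2 ≈ 0.198628

∫_2^12 1/x^3 dx evaluates to 0.121528.
Boundary: ½(f(2) + f(12)) = ½(0.125000 + 0.000578704) = 0.0627894.
Running total after boundary: 0.184317.
Correction k=1: B_{2}/2! · (f^{(1)}(12) − f^{(1)}(2)) = 1/12 · (-0.000144676 − (-0.187500)) = 0.0156129.
Running total after k=1: 0.199930.
Correction k=2: B_{4}/4! · (f^{(3)}(12) − f^{(3)}(2)) = −1/720 · (-2.00939e-05 − (-0.937500)) = -0.00130206.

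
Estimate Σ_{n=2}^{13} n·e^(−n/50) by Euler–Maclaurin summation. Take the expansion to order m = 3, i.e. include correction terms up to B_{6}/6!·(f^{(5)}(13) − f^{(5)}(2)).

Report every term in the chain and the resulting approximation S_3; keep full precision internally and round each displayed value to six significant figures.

S_3 ≈ 75.1834

∫_2^13 x·e^(−x/50) dx evaluates to 69.2400.
½[f(2) + f(13)] = ½[1.92158 + 10.0237] = 5.97262.
Running total after boundary: 75.2127.
Correction k=1: B_{2}/2! · (f^{(1)}(13) − f^{(1)}(2)) = 1/12 · (0.570578 − 0.922358) = -0.0293150.
Running total after k=1: 75.1834.
Correction k=2: B_{4}/4! · (f^{(3)}(13) − f^{(3)}(2)) = −1/720 · (0.000845073 − 0.00113757) = 4.06253e-07.
Running total after k=2: 75.1834.
Correction k=3: B_{6}/6! · (f^{(5)}(13) − f^{(5)}(2)) = 1/30240 · (5.84766e-07 − 7.62482e-07) = -5.87688e-12.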